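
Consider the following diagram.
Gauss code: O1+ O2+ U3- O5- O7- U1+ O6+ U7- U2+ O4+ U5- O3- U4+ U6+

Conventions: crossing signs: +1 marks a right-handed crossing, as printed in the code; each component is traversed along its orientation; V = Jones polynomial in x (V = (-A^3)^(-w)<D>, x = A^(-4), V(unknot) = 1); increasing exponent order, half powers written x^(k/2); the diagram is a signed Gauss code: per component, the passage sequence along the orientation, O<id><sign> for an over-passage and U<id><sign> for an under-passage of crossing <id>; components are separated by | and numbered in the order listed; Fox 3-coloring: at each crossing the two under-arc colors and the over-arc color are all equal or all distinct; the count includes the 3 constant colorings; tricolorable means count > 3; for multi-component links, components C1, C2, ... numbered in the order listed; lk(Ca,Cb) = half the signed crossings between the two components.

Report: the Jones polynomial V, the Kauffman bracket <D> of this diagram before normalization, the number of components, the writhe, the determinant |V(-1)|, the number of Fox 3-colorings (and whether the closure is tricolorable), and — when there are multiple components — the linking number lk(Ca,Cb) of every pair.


Jones polynomial: V(x) = x^-2 - x^-1 + 2 - 2x + x^2 - x^3 + x^4
<D> = -A^-13 + A^-9 - A^-5 + 2A^-1 - 2A^3 + A^7 - A^11; writhe +1
components 1, writhe +1 (7 crossings)
3-colorings: 9 of 3^7, det 9 — tricolorable
note: |V(-1)| = 9: so tricolorable, since 3 divides 9


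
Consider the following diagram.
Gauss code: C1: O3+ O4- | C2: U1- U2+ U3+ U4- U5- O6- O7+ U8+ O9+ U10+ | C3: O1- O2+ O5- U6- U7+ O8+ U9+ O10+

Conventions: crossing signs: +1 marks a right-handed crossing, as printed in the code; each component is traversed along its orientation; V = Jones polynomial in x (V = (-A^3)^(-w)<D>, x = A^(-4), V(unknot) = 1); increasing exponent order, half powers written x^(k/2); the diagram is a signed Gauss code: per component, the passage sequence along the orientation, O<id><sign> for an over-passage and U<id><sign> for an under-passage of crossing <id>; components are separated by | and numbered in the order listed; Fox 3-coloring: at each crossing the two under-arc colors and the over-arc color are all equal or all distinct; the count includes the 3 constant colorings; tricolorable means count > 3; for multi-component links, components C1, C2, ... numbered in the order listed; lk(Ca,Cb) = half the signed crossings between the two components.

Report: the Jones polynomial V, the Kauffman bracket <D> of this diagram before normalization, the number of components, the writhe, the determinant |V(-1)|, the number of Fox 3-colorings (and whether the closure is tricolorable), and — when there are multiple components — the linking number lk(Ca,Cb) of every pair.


V(x) = 1 + x + x^2 + x^3
bracket: A^-6 + A^-2 + A^2 + A^6, w = +2
3 components, writhe +2, over 10 crossings
lk(C1,C2) = 0
linking number lk(C1,C3) = 0
lk(C2,C3): +1
det 0, colorings 9 of 3^11 — tricolorable
observation: w = +2 (over 10 crossings) is diagram-only; (-A^3)^(-2) removes it from V


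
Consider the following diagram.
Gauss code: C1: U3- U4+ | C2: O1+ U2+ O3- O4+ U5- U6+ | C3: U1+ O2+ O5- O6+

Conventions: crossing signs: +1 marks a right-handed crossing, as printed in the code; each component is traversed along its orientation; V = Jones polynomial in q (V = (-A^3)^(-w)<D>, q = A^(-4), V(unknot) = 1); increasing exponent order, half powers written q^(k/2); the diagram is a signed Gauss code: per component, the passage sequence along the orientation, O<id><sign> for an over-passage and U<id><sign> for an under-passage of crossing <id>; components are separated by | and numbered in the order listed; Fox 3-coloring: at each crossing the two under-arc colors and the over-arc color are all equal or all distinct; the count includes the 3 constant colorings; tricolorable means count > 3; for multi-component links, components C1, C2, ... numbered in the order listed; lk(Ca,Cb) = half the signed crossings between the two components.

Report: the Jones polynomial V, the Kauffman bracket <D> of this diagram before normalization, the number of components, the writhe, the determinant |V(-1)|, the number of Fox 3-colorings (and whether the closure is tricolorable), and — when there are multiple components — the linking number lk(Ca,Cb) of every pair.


Jones polynomial: V(q) = 1 + q + q^2 + q^3
<D> = A^-6 + A^-2 + A^2 + A^6; writhe +2
components 3, writhe +2 (6 crossings)
linking number lk(C1,C2) = 0
lk(C1,C3): 0
lk(C2,C3) = +1
3-colorings: 9 of 3^6, det 0 — tricolorable
note: the 3 component pairs carry total linking +1


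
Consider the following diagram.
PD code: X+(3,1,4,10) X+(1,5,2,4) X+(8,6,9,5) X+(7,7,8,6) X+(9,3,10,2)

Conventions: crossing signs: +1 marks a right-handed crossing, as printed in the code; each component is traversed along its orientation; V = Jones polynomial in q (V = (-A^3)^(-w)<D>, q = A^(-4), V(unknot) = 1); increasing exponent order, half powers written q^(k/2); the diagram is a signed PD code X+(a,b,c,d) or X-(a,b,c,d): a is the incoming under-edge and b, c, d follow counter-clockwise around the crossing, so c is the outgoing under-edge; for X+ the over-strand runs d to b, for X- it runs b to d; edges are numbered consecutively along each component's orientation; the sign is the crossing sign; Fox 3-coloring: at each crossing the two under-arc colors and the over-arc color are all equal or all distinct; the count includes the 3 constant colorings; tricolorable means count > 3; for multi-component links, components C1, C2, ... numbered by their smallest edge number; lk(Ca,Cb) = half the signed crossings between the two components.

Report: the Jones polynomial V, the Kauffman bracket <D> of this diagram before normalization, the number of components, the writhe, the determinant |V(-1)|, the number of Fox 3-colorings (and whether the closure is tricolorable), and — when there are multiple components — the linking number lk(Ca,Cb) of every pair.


V(q) = q + q^3 - q^4
bracket: A^-1 - A^3 - A^11, w = +5
1 component, writhe +5, over 5 crossings
det 3, colorings 9 of 3^5 — tricolorable
observation: V spans 3 powers of q: at least 3 crossings in any diagram


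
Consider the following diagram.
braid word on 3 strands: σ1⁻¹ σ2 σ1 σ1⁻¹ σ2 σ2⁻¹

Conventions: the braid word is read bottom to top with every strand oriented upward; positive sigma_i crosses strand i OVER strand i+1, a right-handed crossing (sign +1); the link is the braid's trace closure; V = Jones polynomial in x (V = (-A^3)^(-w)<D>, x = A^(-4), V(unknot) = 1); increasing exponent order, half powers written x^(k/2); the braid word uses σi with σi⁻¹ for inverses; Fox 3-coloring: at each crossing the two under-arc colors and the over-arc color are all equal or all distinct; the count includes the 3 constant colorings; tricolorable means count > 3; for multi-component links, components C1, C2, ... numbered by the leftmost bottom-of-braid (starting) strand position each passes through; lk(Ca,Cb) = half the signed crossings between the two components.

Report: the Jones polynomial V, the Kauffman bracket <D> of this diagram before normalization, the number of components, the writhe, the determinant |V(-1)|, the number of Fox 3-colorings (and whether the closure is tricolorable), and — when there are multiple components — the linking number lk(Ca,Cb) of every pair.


V = 1
<D> = 1 (w = 0)
1 component over 6 crossings, w = 0
3 Fox colorings among 3^6, |V(-1)| = 1: not tricolorable
why: w = 0 (over 6 crossings) is diagram-only; (-A^3)^(0) removes it from V


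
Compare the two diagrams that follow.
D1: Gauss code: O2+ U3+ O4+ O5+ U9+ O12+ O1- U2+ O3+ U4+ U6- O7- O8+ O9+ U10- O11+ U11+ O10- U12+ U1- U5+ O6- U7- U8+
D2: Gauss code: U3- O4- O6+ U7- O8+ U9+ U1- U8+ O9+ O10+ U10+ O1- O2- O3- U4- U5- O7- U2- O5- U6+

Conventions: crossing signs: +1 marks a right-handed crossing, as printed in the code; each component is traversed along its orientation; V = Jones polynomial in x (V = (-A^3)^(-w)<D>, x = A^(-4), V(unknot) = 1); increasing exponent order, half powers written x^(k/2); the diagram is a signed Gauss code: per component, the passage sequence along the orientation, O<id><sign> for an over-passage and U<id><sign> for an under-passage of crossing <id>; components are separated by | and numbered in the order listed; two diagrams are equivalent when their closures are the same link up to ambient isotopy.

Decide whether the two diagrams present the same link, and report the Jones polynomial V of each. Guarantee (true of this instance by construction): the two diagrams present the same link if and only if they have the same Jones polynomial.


same link: no
V(D1) = x - x^2 + 2x^3 - x^4 + x^5 - x^6  [12 crossings, <D> = -A^-12 + A^-8 - A^-4 + 2 - A^4 + A^8, w = +4]
V(D2) = -x^-6 + x^-5 - x^-4 + 2x^-3 - x^-2 + x^-1  [10 crossings, <D> = A^-2 - A^2 + 2A^6 - A^10 + A^14 - A^18, w = -2]
insight: V(x) takes 2 values over 2 diagrams, fixing the grouping


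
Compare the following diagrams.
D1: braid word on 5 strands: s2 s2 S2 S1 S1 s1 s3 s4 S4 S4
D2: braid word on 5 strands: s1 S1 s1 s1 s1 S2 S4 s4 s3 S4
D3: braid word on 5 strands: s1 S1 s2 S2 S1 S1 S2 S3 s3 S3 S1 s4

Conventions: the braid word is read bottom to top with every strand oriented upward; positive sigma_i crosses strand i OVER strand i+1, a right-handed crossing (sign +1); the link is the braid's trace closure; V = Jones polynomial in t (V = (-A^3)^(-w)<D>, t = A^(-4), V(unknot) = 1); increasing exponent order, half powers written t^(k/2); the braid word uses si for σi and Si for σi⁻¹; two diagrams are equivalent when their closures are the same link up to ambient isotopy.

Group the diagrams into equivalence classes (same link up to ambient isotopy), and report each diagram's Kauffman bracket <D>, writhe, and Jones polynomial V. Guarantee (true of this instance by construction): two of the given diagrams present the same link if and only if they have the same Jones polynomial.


classes: {D1} | {D2} | {D3}
V(D1) = 1  [10 crossings, <D> = 1, w = 0]
D2 (bracket -A^-10 + A^-6 + A^2; 10 crossings at w = +2): V = t + t^3 - t^4
D3 (bracket A^-8 + 1 - A^4; 12 crossings at w = -4): V = -t^-4 + t^-3 + t^-1
note: 3 classes among 3 diagrams; unequal V(t) rules out equality


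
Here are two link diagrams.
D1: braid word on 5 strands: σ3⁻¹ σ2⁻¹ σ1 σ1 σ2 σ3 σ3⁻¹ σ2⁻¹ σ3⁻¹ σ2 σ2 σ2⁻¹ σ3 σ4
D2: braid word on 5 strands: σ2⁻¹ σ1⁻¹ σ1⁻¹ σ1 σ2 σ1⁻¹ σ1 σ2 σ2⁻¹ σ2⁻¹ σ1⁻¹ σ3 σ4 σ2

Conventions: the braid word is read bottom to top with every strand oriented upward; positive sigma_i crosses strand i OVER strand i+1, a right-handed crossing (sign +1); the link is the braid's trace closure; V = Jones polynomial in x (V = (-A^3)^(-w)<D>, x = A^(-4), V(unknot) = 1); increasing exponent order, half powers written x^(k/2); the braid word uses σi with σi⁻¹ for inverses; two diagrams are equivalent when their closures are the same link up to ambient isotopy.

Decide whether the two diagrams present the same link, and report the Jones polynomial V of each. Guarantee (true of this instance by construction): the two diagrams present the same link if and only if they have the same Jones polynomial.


equivalent: no
V(D1) = 1 + x + x^2 + x^3  (w +2, c 14, <D> = A^-6 + A^-2 + A^2 + A^6)
V(D2) = x^-3 + x^-2 + x^-1 + 1  (w 0, c 14, <D> = 1 + A^4 + A^8 + A^12)
why: 2 classes among 2 diagrams; unequal V(x) rules out equality


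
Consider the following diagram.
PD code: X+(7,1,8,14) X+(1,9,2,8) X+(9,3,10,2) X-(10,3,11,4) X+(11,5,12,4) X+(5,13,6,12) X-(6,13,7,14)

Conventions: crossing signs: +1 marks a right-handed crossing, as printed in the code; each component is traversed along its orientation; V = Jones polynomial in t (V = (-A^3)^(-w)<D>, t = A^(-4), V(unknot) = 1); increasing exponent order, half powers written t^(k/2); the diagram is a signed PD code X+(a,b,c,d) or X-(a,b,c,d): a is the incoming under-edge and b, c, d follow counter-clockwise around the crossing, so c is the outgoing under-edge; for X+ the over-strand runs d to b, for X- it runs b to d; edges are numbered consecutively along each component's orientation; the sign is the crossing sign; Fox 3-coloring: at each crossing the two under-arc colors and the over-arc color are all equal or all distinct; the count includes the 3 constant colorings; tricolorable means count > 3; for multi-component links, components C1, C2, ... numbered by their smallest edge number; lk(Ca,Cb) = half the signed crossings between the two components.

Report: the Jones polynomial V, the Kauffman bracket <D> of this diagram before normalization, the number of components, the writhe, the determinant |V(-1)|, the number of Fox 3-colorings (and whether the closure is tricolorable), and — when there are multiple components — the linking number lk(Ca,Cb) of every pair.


Jones polynomial: V(t) = t + t^3 - t^4
<D> = A^-7 - A^-3 - A^5; writhe +3
components 1, writhe +3 (7 crossings)
3-colorings: 9 of 3^7, det 3 — tricolorable
note: w = +3 shifts under R1 moves; the (-A^3)^(-3) factor cancels that in V


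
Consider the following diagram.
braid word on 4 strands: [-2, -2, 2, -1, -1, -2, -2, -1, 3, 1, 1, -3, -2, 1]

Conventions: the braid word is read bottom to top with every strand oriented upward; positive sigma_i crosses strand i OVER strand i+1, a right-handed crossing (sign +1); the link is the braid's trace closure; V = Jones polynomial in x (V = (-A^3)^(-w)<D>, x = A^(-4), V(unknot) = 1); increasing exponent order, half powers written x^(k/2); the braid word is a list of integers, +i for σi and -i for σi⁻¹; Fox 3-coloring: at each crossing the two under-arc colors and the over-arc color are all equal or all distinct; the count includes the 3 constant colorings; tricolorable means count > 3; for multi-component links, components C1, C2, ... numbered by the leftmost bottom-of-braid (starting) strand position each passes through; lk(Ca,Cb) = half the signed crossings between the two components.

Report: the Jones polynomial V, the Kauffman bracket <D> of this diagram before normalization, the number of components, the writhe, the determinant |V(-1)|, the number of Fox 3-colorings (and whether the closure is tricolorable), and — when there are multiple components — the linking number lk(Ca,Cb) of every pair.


V(x) = -x^(-15/2) + x^(-13/2) + x^(-9/2) - x^(-5/2) - 2x^(-1/2)
bracket: -2A^-10 - A^-2 + A^6 + A^14 - A^18, w = -4
2 components, writhe -4, over 14 crossings
lk(C1,C2) = 0
det 0, colorings 27 of 3^14 — tricolorable
observation: span 7 respects span(V) <= c + mu - 1 = 15 for this 2-component diagram


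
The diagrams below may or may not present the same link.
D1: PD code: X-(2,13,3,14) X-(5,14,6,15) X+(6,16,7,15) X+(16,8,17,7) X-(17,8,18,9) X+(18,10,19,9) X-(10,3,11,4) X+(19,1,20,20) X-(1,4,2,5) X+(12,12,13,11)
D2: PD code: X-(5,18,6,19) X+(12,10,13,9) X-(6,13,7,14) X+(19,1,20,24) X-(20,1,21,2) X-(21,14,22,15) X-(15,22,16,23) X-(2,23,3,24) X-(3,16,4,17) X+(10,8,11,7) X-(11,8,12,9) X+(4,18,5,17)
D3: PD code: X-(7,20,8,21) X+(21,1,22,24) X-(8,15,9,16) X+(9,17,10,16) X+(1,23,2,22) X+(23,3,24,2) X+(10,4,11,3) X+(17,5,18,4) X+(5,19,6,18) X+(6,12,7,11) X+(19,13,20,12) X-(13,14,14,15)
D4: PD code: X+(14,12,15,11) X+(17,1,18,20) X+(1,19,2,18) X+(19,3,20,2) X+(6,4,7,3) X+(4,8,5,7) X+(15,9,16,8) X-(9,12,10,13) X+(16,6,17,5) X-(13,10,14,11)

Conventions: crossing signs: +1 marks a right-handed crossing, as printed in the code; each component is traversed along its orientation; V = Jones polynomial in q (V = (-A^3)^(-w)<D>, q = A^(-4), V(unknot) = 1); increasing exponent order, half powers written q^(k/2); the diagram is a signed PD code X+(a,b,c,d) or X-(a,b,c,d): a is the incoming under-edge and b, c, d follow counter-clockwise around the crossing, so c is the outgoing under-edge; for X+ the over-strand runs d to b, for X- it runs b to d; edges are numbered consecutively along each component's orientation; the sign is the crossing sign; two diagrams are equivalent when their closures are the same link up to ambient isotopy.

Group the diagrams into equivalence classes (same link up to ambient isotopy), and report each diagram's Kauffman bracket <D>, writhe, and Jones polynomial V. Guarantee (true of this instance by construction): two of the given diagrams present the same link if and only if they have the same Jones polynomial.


grouping into links: {D1} | {D2} | {D3, D4}
V(D1) = 1  (w 0, c 10, <D> = 1)
V(D2) = -q^-4 + q^-3 + q^-1  [12 crossings, <D> = A^-8 + 1 - A^4, w = -4]
D3 (bracket A^-14 - 2A^-10 + A^-6 - 2A^-2 + 2A^2 + A^10; 12 crossings at w = +6): V = q^2 + 2q^4 - 2q^5 + q^6 - 2q^7 + q^8
V(D4) = q^2 + 2q^4 - 2q^5 + q^6 - 2q^7 + q^8  [10 crossings, <D> = A^-14 - 2A^-10 + A^-6 - 2A^-2 + 2A^2 + A^10, w = +6]
why: 3 values of V(q) split the 4 diagrams


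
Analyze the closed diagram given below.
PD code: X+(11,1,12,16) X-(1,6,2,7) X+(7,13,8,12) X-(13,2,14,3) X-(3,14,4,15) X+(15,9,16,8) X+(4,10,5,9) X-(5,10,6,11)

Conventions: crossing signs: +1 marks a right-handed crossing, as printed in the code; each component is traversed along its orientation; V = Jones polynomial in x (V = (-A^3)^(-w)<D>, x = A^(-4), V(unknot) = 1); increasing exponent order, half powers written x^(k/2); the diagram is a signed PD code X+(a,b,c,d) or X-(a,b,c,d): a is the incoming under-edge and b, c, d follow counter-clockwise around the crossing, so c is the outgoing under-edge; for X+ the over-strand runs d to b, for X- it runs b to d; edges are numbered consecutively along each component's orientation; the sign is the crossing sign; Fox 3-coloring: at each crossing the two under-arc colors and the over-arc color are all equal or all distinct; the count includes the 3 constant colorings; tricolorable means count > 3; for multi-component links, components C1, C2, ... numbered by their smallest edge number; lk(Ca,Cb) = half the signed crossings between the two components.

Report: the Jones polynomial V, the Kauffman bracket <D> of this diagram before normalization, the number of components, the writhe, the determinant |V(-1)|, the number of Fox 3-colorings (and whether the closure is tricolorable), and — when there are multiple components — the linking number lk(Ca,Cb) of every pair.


Jones polynomial: V(x) = -x^-3 + 2x^-2 - 2x^-1 + 3 - 2x + 2x^2 - x^3
<D> = -A^-12 + 2A^-8 - 2A^-4 + 3 - 2A^4 + 2A^8 - A^12; writhe 0
components 1, writhe 0 (8 crossings)
3-colorings: 3 of 3^8, det 13 — not tricolorable
note: |V(-1)| = 13: so not tricolorable, since 3 does not divide 13


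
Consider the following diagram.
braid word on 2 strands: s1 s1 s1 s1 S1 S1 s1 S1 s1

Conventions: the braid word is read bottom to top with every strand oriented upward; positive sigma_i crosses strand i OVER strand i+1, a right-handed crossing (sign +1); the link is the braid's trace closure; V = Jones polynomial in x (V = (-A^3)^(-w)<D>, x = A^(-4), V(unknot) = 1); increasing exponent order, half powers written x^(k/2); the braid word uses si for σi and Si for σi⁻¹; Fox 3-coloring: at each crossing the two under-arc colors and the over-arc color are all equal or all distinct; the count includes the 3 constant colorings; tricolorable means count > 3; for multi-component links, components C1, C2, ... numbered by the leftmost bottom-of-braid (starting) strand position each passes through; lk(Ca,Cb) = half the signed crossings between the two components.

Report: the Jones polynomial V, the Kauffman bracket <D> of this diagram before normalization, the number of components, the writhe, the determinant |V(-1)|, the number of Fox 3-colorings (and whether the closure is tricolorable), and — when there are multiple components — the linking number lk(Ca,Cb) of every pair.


V = x + x^3 - x^4
<D> = A^-7 - A^-3 - A^5 (w = +3)
1 component over 9 crossings, w = +3
9 Fox colorings among 3^9, |V(-1)| = 3: tricolorable
why: |V(-1)| = 3: so tricolorable, since 3 divides 3


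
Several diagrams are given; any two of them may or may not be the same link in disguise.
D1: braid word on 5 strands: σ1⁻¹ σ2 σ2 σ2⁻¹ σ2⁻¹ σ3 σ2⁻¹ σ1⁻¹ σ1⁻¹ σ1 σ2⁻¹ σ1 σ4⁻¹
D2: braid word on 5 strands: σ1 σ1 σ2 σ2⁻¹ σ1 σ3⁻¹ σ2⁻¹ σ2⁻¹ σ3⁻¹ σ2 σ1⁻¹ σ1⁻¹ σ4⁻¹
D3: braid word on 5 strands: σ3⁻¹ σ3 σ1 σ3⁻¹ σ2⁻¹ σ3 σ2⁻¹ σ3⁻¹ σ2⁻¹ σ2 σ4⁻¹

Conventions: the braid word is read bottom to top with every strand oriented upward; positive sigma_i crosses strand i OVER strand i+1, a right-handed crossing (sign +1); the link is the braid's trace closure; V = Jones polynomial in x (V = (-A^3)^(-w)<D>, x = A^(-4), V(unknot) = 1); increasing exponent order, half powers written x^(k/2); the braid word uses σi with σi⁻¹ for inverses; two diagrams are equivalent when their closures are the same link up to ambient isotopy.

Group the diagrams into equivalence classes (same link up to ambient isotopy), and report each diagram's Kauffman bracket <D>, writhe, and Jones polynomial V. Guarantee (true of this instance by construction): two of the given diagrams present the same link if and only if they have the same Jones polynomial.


equivalence classes: {D1} | {D2, D3}
D1 (bracket A^-7 + A; 13 crossings at w = -3): V = -x^(-5/2) - x^(-1/2)
V(D2) = -x^(-9/2) - x^(-5/2) + x^(-3/2) - x^(-1/2)  (w -3, c 13, <D> = A^-7 - A^-3 + A + A^9)
D3 (bracket A^-7 - A^-3 + A + A^9; 11 crossings at w = -3): V = -x^(-9/2) - x^(-5/2) + x^(-3/2) - x^(-1/2)
key observation: V(x) takes 2 values over 3 diagrams, fixing the grouping


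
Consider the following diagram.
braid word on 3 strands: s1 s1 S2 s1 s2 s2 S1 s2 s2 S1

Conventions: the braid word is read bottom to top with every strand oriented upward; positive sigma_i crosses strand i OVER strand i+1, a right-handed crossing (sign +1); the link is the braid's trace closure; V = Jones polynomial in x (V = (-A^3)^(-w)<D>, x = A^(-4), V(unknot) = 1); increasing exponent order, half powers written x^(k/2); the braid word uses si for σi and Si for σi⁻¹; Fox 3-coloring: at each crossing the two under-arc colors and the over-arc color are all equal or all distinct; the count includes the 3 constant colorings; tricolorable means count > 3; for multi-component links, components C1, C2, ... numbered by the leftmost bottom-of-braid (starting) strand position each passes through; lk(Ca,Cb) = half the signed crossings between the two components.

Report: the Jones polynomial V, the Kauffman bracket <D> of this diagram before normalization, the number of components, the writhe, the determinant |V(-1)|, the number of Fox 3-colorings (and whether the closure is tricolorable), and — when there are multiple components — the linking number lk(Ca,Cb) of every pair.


V = 2x - 2x^2 + 3x^3 - 3x^4 + 2x^5 - 2x^6 + x^7
<D> = A^-16 - 2A^-12 + 2A^-8 - 3A^-4 + 3 - 2A^4 + 2A^8 (w = +4)
1 component over 10 crossings, w = +4
9 Fox colorings among 3^10, |V(-1)| = 15: tricolorable
why: V spans 6 powers of x: at least 6 crossings in any diagram


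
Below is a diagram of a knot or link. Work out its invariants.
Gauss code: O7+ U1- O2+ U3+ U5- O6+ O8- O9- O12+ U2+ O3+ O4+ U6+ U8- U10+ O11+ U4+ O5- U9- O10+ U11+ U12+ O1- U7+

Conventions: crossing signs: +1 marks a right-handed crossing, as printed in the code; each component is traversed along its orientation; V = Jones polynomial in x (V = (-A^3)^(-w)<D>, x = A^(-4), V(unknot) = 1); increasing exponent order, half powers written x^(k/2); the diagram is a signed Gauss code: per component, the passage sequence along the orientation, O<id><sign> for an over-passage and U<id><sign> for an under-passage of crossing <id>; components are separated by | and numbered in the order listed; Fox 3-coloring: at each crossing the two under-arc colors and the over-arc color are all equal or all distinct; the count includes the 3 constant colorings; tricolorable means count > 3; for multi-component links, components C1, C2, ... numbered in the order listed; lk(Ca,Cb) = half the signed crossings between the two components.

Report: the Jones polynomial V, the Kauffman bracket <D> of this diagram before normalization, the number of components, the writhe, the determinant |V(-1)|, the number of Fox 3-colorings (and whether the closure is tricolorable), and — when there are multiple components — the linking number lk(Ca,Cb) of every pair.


V(x) = 2x - 2x^2 + 3x^3 - 3x^4 + 2x^5 - 2x^6 + x^7
bracket: A^-16 - 2A^-12 + 2A^-8 - 3A^-4 + 3 - 2A^4 + 2A^8, w = +4
1 component, writhe +4, over 12 crossings
det 15, colorings 9 of 3^12 — tricolorable
observation: w = +4 (over 12 crossings) is diagram-only; (-A^3)^(-4) removes it from V


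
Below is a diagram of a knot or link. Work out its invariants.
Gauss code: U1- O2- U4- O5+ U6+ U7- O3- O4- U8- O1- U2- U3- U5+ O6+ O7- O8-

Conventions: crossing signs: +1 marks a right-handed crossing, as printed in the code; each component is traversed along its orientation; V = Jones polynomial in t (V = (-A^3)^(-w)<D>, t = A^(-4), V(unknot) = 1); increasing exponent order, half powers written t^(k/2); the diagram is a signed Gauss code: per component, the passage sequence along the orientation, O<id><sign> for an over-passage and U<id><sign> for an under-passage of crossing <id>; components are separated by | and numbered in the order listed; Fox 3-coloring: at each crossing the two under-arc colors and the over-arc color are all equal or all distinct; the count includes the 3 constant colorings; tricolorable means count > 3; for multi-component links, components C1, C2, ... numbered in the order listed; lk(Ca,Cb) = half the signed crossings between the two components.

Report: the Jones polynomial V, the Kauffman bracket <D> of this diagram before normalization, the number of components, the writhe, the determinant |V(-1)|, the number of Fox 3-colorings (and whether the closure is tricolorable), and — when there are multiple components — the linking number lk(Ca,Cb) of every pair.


V = -t^-4 + t^-3 + t^-1
<D> = A^-8 + 1 - A^4 (w = -4)
1 component over 8 crossings, w = -4
9 Fox colorings among 3^8, |V(-1)| = 3: tricolorable
why: V spans 3 powers of t: at least 3 crossings in any diagram


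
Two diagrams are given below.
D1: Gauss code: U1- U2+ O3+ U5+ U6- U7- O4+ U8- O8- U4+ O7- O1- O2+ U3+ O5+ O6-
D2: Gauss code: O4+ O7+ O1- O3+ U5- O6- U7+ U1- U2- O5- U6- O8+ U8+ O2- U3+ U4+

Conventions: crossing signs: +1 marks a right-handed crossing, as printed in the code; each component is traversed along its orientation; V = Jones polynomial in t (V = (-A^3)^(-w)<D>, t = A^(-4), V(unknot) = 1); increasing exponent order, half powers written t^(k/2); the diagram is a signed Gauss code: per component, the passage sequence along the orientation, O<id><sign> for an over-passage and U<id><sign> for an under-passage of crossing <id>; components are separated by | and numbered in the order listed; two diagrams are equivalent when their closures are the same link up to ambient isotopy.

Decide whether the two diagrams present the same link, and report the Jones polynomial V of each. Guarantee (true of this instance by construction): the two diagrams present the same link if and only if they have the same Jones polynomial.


equivalent: no
V(D1) = 1  (w 0, c 8, <D> = 1)
V(D2) = -t^-4 + t^-3 + t^-1  (w 0, c 8, <D> = A^4 + A^12 - A^16)
why: comparing 2 Jones polynomials yields 2 groups


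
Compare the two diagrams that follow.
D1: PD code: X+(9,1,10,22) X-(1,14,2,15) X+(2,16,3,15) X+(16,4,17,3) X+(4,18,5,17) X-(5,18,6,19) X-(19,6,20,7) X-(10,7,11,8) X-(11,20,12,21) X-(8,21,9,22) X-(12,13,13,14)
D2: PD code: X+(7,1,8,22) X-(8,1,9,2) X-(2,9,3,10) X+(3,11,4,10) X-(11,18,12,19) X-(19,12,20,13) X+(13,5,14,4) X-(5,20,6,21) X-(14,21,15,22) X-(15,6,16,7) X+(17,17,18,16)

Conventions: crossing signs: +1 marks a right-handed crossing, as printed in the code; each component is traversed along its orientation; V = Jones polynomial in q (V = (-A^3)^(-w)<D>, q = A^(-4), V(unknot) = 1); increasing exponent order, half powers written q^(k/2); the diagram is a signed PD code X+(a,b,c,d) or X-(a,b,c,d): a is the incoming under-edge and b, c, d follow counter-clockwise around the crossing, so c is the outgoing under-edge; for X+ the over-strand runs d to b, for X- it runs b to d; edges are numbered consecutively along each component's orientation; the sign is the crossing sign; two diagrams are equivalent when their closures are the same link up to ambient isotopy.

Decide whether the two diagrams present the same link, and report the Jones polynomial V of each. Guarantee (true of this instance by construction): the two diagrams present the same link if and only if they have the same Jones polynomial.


equivalent: no
D1 (bracket -A^-9; 11 crossings at w = -3): V = 1
V(D2) = -q^-4 + q^-3 + q^-1  [11 crossings, <D> = -A^-5 - A^3 + A^7, w = -3]
observation: 2 classes among 2 diagrams; unequal V(q) rules out equality


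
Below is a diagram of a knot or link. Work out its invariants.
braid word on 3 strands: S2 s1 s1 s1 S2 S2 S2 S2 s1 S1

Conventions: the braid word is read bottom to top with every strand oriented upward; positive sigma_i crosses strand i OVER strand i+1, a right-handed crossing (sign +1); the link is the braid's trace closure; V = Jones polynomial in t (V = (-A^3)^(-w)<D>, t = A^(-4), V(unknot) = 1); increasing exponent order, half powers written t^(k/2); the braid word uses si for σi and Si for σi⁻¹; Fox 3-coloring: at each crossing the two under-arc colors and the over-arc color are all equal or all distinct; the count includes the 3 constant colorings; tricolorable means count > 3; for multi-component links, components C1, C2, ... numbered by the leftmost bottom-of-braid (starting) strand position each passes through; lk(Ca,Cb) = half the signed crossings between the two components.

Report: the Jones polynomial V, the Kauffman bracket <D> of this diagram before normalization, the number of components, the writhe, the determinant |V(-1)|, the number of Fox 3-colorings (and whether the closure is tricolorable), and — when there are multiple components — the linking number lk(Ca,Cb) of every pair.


V(t) = -t^-6 + t^-5 - 2t^-4 + 3t^-3 - 2t^-2 + 3t^-1 - 1 + t - t^2
bracket: -A^-14 + A^-10 - A^-6 + 3A^-2 - 2A^2 + 3A^6 - 2A^10 + A^14 - A^18, w = -2
1 component, writhe -2, over 10 crossings
det 15, colorings 9 of 3^10 — tricolorable
observation: the span of V is 8, forcing >= 8 crossings in any diagram


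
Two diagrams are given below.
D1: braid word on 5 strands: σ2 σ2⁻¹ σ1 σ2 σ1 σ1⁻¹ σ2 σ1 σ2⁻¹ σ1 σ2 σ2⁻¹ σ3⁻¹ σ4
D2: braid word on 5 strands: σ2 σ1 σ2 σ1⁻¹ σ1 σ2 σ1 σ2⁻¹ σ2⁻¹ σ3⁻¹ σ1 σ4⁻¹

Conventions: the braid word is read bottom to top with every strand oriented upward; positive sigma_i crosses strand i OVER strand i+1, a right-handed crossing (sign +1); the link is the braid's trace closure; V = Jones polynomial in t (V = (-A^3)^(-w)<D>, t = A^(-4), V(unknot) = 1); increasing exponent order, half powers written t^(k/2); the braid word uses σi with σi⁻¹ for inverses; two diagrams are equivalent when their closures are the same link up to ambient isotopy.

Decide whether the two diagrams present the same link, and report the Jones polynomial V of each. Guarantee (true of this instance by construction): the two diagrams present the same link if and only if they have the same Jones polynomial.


equivalent: yes
V(D1) = t - t^2 + 2t^3 - t^4 + t^5 - t^6  (w +4, c 14, <D> = -A^-12 + A^-8 - A^-4 + 2 - A^4 + A^8)
V(D2) = t - t^2 + 2t^3 - t^4 + t^5 - t^6  [12 crossings, <D> = -A^-18 + A^-14 - A^-10 + 2A^-6 - A^-2 + A^2, w = +2]
key observation: one V(t) for all 2 diagrams — one class (guaranteed)


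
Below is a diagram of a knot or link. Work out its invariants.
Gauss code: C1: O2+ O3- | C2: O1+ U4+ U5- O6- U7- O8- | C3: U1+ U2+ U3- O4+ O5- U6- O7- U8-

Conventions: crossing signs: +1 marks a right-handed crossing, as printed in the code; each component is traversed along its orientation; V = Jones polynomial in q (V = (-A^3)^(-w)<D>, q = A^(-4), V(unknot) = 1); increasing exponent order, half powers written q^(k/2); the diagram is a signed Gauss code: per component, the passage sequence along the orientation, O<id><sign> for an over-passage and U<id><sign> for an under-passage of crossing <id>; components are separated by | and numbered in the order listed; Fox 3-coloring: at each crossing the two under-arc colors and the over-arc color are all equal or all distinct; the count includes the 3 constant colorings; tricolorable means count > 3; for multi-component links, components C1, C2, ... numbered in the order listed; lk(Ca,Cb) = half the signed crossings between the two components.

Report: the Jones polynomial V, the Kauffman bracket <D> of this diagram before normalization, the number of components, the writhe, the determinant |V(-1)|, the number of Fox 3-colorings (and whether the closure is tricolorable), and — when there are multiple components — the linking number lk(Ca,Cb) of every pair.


V(q) = q^-3 + q^-2 + q^-1 + 1
bracket: A^-6 + A^-2 + A^2 + A^6, w = -2
3 components, writhe -2, over 8 crossings
lk(C1,C2) = 0
linking number lk(C1,C3) = 0
lk(C2,C3): -1
det 0, colorings 9 of 3^9 — tricolorable
observation: det 0 = |V(-1)|; divisible by 3, so tricolorable


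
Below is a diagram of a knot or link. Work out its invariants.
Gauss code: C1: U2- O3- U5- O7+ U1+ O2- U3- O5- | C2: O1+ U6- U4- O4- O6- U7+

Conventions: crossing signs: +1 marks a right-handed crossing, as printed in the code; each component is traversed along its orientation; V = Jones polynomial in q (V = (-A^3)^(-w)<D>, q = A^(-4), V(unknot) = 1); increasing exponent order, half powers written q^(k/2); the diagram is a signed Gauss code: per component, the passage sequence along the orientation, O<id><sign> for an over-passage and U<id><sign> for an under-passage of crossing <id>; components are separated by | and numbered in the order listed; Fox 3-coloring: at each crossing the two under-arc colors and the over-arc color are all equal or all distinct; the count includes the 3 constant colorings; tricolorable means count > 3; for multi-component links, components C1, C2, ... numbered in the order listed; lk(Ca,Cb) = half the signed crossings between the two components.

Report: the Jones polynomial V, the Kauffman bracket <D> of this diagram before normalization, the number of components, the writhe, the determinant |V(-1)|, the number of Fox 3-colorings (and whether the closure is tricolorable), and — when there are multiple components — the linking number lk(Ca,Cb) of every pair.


V = q^(-7/2) - q^(-5/2) + q^(-3/2) - 2q^(-1/2) - q^(3/2)
<D> = A^-15 + 2A^-7 - A^-3 + A - A^5 (w = -3)
2 components over 7 crossings, w = -3
lk(C1,C2): +1
9 Fox colorings among 3^7, |V(-1)| = 6: tricolorable
why: span 5 respects span(V) <= c + mu - 1 = 8 for this 2-component diagram


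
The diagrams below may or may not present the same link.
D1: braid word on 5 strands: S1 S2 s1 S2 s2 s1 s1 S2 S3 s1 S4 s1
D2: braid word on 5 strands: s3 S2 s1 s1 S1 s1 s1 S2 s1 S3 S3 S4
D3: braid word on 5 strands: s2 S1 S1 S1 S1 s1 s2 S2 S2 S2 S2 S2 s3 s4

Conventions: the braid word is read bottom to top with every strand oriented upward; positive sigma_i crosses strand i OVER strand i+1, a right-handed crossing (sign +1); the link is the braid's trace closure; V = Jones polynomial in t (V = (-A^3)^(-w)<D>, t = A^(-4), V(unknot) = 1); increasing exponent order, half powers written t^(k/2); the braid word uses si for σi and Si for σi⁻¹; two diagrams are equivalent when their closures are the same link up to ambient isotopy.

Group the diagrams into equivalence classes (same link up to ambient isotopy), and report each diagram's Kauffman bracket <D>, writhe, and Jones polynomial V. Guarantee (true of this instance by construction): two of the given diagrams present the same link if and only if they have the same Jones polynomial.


equivalence classes: {D1, D2} | {D3}
D1 (bracket A^-20 - 2A^-16 + 2A^-12 - 2A^-8 + 2A^-4 - 1 + A^4; 12 crossings at w = 0): V = t^-1 - 1 + 2t - 2t^2 + 2t^3 - 2t^4 + t^5
D2 (bracket A^-20 - 2A^-16 + 2A^-12 - 2A^-8 + 2A^-4 - 1 + A^4; 12 crossings at w = 0): V = t^-1 - 1 + 2t - 2t^2 + 2t^3 - 2t^4 + t^5
D3 (bracket A^-4 + 2A^4 - 2A^8 + A^12 - 2A^16 + A^20; 14 crossings at w = -4): V = t^-8 - 2t^-7 + t^-6 - 2t^-5 + 2t^-4 + t^-2
key observation: V(t) takes 2 values over 3 diagrams, fixing the grouping


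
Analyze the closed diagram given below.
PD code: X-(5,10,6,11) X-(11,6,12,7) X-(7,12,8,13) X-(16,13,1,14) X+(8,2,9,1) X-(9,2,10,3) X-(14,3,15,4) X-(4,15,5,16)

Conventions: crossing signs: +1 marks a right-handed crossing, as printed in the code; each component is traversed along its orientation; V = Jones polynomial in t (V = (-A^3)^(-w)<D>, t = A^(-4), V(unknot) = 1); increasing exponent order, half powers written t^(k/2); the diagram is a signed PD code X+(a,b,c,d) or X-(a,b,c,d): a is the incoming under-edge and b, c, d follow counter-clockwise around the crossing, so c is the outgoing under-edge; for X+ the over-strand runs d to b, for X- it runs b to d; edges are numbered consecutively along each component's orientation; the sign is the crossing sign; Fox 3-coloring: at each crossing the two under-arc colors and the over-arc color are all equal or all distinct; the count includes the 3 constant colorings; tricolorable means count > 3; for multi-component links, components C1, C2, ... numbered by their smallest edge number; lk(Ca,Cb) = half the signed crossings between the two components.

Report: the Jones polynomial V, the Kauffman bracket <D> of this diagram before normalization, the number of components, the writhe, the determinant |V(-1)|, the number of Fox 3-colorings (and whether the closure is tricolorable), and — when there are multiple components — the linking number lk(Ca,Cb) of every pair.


Jones polynomial: V(t) = t^-8 - 2t^-7 + t^-6 - 2t^-5 + 2t^-4 + t^-2
<D> = A^-10 + 2A^-2 - 2A^2 + A^6 - 2A^10 + A^14; writhe -6
components 1, writhe -6 (8 crossings)
3-colorings: 27 of 3^8, det 9 — tricolorable
note: w = -6 shifts under R1 moves; the (-A^3)^(6) factor cancels that in V


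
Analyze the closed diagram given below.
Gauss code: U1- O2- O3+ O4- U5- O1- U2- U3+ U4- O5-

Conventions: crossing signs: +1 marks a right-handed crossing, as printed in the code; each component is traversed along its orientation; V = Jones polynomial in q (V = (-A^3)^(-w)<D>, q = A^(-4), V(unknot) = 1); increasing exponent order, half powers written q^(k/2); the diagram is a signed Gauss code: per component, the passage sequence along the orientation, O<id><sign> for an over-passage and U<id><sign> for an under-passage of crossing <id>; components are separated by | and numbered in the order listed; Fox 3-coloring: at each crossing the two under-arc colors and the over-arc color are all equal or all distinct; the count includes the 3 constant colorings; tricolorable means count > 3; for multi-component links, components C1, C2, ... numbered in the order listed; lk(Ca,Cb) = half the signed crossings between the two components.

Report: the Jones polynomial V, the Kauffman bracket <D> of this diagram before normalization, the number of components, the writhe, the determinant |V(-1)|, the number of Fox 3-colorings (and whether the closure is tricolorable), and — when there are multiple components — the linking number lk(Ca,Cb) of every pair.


Jones polynomial: V(q) = -q^-4 + q^-3 + q^-1
<D> = -A^-5 - A^3 + A^7; writhe -3
components 1, writhe -3 (5 crossings)
3-colorings: 9 of 3^5, det 3 — tricolorable
note: w = -3 shifts under R1 moves; the (-A^3)^(3) factor cancels that in V


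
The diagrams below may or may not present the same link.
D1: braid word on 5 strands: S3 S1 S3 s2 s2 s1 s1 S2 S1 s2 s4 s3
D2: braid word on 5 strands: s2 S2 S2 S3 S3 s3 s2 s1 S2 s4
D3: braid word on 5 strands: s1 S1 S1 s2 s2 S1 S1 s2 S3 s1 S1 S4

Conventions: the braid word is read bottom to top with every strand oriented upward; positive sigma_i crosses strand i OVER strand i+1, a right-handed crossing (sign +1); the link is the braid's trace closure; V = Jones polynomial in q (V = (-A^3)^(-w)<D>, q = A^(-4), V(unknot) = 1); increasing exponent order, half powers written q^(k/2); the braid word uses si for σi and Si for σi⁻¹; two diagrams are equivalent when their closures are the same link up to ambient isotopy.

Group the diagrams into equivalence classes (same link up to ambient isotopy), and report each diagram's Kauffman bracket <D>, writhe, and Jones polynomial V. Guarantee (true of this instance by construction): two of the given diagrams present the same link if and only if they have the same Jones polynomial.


grouping into links: {D1} | {D2} | {D3}
V(D1) = q^-1 - 1 + 2q - 2q^2 + 2q^3 - 2q^4 + q^5  (w +2, c 12, <D> = A^-14 - 2A^-10 + 2A^-6 - 2A^-2 + 2A^2 - A^6 + A^10)
D2 (bracket 1; 10 crossings at w = 0): V = 1
V(D3) = -q^-3 + 2q^-2 - 2q^-1 + 3 - 2q + 2q^2 - q^3  (w -2, c 12, <D> = -A^-18 + 2A^-14 - 2A^-10 + 3A^-6 - 2A^-2 + 2A^2 - A^6)
key observation: V(q) takes 3 values over 3 diagrams, fixing the grouping
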